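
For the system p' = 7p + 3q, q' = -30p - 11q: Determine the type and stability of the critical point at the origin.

stable spiral

A = [[7,3],[-30,-11]]; det(A-λI) = λ^2 + 4λ + 13.
λ = -2 ± 3i: negative real part.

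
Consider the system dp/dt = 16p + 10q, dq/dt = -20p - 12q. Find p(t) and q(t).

p(t) = -2c_1e^(2t)sin(2t) - c_1e^(2t)cos(2t) - c_2e^(2t)sin(2t) + 2c_2e^(2t)cos(2t), q(t) = 3c_1e^(2t)sin(2t) + c_1e^(2t)cos(2t) + c_2e^(2t)sin(2t) - 3c_2e^(2t)cos(2t)

Coefficient matrix A = [[16, 10], [-20, -12]].
Characteristic polynomial det(A - λI) = λ^2 - 4λ + 8 = 0.
Eigenvalues λ = 2 ± 2i (complex conjugate pair).
For λ=2+2i: an eigenvector is (-1,1) - i(-2,3) = (-1 + 2i, 1 - 3i).
A real fundamental pair from Re and Im of e^((2+2i)t)v: X_1 = e^(2t)(cos(2t)·(-1,1) + sin(2t)·(-2,3)), X_2 = e^(2t)(sin(2t)·(-1,1) - cos(2t)·(-2,3)).
General solution: c_1X_1 + c_2X_2.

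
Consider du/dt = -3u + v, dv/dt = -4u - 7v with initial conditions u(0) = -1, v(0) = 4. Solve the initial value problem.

Coefficient matrix A = [[-3, 1], [-4, -7]].
Characteristic polynomial det(A - λI) = λ^2 + 10λ + 25 = 0.
Single eigenvalue λ = -5 with algebraic multiplicity 2.
Eigenvector v = (-1,2); generalized eigenvector w with (A-λI)w=v is (-2,3).
General solution: e^(-5t)[C_1·v + C_2·(t·v + w)].
Applying u(0)=-1, v(0)=4 gives C_1=5, C_2=-2.

u(t) = 2te^(-5t) - e^(-5t), v(t) = -4te^(-5t) + 4e^(-5t)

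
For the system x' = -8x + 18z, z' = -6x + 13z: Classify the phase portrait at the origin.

A = [[-8,18],[-6,13]]; det(A-λI) = λ^2 - 5λ + 4.
λ = 4, 1: both positive.

unstable node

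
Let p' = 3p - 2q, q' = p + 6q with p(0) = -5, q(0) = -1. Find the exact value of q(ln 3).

A = [[3,-2],[1,6]]; eigenvalues λ = 5, 4.
Eigenvectors: (-1,1) for λ=5, (-2,1) for λ=4.
From the initial condition, c_1 = -7, c_2 = 6.
q(ln 3) = (-7)(3^5)(1) + (6)(3^4)(1) = -1215.

-1215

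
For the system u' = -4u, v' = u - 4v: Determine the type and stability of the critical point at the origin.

stable improper node

A = [[-4,0],[1,-4]]; det(A-λI) = λ^2 + 8λ + 16.
repeated λ = -4 with a single eigenvector.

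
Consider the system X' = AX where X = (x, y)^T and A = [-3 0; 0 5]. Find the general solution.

x(t) = K_2e^(-3t), y(t) = -K_1e^(5t)

Coefficient matrix A = [[-3, 0], [0, 5]].
Characteristic polynomial det(A - λI) = λ^2 - 2λ - 15 = 0.
Eigenvalues λ = 5, -3.
For λ=5: (A-λI) row 1 is [-8, 0], so an eigenvector is (0, -1).
For λ=-3: (A-λI) row 2 is [0, 8], so an eigenvector is (1, 0).
General solution: K_1e^(5t)(0,-1) + K_2e^(-3t)(1,0).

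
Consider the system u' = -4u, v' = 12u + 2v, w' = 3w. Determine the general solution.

u(t) = K_1e^(-4t), v(t) = -2K_1e^(-4t) + K_2e^(2t), w(t) = K_3e^(3t)

Coefficient matrix A = [[-4, 0, 0], [12, 2, 0], [0, 0, 3]].
det(A - λI) = 0 gives eigenvalues λ = -4, 2, 3.
For λ=-4: eigenvector (1,-2,0).
For λ=2: eigenvector (0,1,0).
For λ=3: eigenvector (0,0,1).
General solution: K_1e^(-4t)(1,-2,0) + K_2e^(2t)(0,1,0) + K_3e^(3t)(0,0,1).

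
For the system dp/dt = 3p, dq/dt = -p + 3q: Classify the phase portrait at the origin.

unstable improper node

A = [[3,0],[-1,3]]; det(A-λI) = λ^2 - 6λ + 9.
repeated λ = 3 with a single eigenvector.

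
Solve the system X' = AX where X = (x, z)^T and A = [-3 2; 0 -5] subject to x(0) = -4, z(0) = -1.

Coefficient matrix A = [[-3, 2], [0, -5]].
Characteristic polynomial det(A - λI) = λ^2 + 8λ + 15 = 0.
Eigenvalues λ = -5, -3.
For λ=-5: (A-λI) row 1 is [2, 2], so an eigenvector is (-1, 1).
For λ=-3: (A-λI) row 1 is [0, 2], so an eigenvector is (-1, 0).
General solution: c_1e^(-5t)(-1,1) + c_2e^(-3t)(-1,0).
Applying x(0)=-4, z(0)=-1 gives c_1=-1, c_2=5.

x(t) = -5e^(-3t) + e^(-5t), z(t) = -e^(-5t)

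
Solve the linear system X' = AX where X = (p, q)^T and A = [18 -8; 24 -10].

p(t) = 2K_1e^(6t) + K_2e^(2t), q(t) = 3K_1e^(6t) + 2K_2e^(2t)

Coefficient matrix A = [[18, -8], [24, -10]].
Characteristic polynomial det(A - λI) = λ^2 - 8λ + 12 = 0.
Eigenvalues λ = 6, 2.
For λ=6: (A-λI) row 1 is [12, -8], so an eigenvector is (2, 3).
For λ=2: (A-λI) row 1 is [16, -8], so an eigenvector is (1, 2).
General solution: K_1e^(6t)(2,3) + K_2e^(2t)(1,2).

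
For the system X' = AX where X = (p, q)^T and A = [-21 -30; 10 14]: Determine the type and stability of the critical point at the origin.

stable node

A = [[-21,-30],[10,14]]; det(A-λI) = λ^2 + 7λ + 6.
λ = -6, -1: both negative.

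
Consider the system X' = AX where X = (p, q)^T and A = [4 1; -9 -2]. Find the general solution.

p(t) = K_1e^(t) + K_2te^(t), q(t) = -3K_1e^(t) - 3K_2te^(t) + K_2e^(t)

Coefficient matrix A = [[4, 1], [-9, -2]].
Characteristic polynomial det(A - λI) = λ^2 - 2λ + 1 = 0.
Single eigenvalue λ = 1 with algebraic multiplicity 2.
Eigenvector v = (1,-3); generalized eigenvector w with (A-λI)w=v is (0,1).
General solution: e^(t)[K_1·v + K_2·(t·v + w)].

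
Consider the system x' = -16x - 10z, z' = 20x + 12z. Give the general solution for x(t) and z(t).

Coefficient matrix A = [[-16, -10], [20, 12]].
Characteristic polynomial det(A - λI) = λ^2 + 4λ + 8 = 0.
Eigenvalues λ = -2 ± 2i (complex conjugate pair).
For λ=-2+2i: an eigenvector is (-1,1) - i(2,-3) = (-1 - 2i, 1 + 3i).
A real fundamental pair from Re and Im of e^((-2+2i)t)v: X_1 = e^(-2t)(cos(2t)·(-1,1) + sin(2t)·(2,-3)), X_2 = e^(-2t)(sin(2t)·(-1,1) - cos(2t)·(2,-3)).
General solution: K_1X_1 + K_2X_2.

x(t) = 2K_1e^(-2t)sin(2t) - K_1e^(-2t)cos(2t) - K_2e^(-2t)sin(2t) - 2K_2e^(-2t)cos(2t), z(t) = -3K_1e^(-2t)sin(2t) + K_1e^(-2t)cos(2t) + K_2e^(-2t)sin(2t) + 3K_2e^(-2t)cos(2t)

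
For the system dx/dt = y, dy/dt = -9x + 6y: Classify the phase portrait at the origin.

unstable improper node

A = [[0,1],[-9,6]]; det(A-λI) = λ^2 - 6λ + 9.
repeated λ = 3 with a single eigenvector.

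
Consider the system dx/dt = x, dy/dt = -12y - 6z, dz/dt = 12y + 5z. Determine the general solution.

x(t) = c_1e^(t), y(t) = -2c_2e^(-3t) + 3c_3e^(-4t), z(t) = 3c_2e^(-3t) - 4c_3e^(-4t)

Coefficient matrix A = [[1, 0, 0], [0, -12, -6], [0, 12, 5]].
det(A - λI) = 0 gives eigenvalues λ = 1, -3, -4.
For λ=1: eigenvector (1,0,0).
For λ=-3: eigenvector (0,-2,3).
For λ=-4: eigenvector (0,3,-4).
General solution: c_1e^(t)(1,0,0) + c_2e^(-3t)(0,-2,3) + c_3e^(-4t)(0,3,-4).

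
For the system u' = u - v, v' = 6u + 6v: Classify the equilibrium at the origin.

A = [[1,-1],[6,6]]; det(A-λI) = λ^2 - 7λ + 12.
λ = 3, 4: both positive.

unstable node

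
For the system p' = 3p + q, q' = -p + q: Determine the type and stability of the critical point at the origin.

unstable improper node

A = [[3,1],[-1,1]]; det(A-λI) = λ^2 - 4λ + 4.
repeated λ = 2 with a single eigenvector.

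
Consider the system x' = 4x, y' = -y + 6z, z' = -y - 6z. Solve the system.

x(t) = C_1e^(4t), y(t) = 3C_2e^(-3t) - 2C_3e^(-4t), z(t) = -C_2e^(-3t) + C_3e^(-4t)

Coefficient matrix A = [[4, 0, 0], [0, -1, 6], [0, -1, -6]].
det(A - λI) = 0 gives eigenvalues λ = 4, -3, -4.
For λ=4: eigenvector (1,0,0).
For λ=-3: eigenvector (0,3,-1).
For λ=-4: eigenvector (0,-2,1).
General solution: C_1e^(4t)(1,0,0) + C_2e^(-3t)(0,3,-1) + C_3e^(-4t)(0,-2,1).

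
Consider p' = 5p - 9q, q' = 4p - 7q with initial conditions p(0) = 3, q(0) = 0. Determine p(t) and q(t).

Coefficient matrix A = [[5, -9], [4, -7]].
Characteristic polynomial det(A - λI) = λ^2 + 2λ + 1 = 0.
Single eigenvalue λ = -1 with algebraic multiplicity 2.
Eigenvector v = (-3,-2); generalized eigenvector w with (A-λI)w=v is (-2,-1).
General solution: e^(-t)[C_1·v + C_2·(t·v + w)].
Applying p(0)=3, q(0)=0 gives C_1=3, C_2=-6.

p(t) = 18te^(-t) + 3e^(-t), q(t) = 12te^(-t)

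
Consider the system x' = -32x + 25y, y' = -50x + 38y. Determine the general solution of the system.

x(t) = -c_1e^(3t)sin(5t) - 2c_1e^(3t)cos(5t) - 2c_2e^(3t)sin(5t) + c_2e^(3t)cos(5t), y(t) = -c_1e^(3t)sin(5t) - 3c_1e^(3t)cos(5t) - 3c_2e^(3t)sin(5t) + c_2e^(3t)cos(5t)

Coefficient matrix A = [[-32, 25], [-50, 38]].
Characteristic polynomial det(A - λI) = λ^2 - 6λ + 34 = 0.
Eigenvalues λ = 3 ± 5i (complex conjugate pair).
For λ=3+5i: an eigenvector is (-2,-3) - i(-1,-1) = (-2 + i, -3 + i).
A real fundamental pair from Re and Im of e^((3+5i)t)v: X_1 = e^(3t)(cos(5t)·(-2,-3) + sin(5t)·(-1,-1)), X_2 = e^(3t)(sin(5t)·(-2,-3) - cos(5t)·(-1,-1)).
General solution: c_1X_1 + c_2X_2.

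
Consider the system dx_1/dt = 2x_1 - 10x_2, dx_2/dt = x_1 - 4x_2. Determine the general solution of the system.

Coefficient matrix A = [[2, -10], [1, -4]].
Characteristic polynomial det(A - λI) = λ^2 + 2λ + 2 = 0.
Eigenvalues λ = -1 ± i (complex conjugate pair).
For λ=-1+i: an eigenvector is (1,0) - i(3,1) = (1 - 3i, 0 - i).
A real fundamental pair from Re and Im of e^((-1+i)t)v: X_1 = e^(-t)(cos(t)·(1,0) + sin(t)·(3,1)), X_2 = e^(-t)(sin(t)·(1,0) - cos(t)·(3,1)).
General solution: c_1X_1 + c_2X_2.

x_1(t) = 3c_1e^(-t)sin(t) + c_1e^(-t)cos(t) + c_2e^(-t)sin(t) - 3c_2e^(-t)cos(t), x_2(t) = c_1e^(-t)sin(t) - c_2e^(-t)cos(t)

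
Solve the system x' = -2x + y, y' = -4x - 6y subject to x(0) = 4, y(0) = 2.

Coefficient matrix A = [[-2, 1], [-4, -6]].
Characteristic polynomial det(A - λI) = λ^2 + 8λ + 16 = 0.
Single eigenvalue λ = -4 with algebraic multiplicity 2.
Eigenvector v = (1,-2); generalized eigenvector w with (A-λI)w=v is (0,1).
General solution: e^(-4t)[K_1·v + K_2·(t·v + w)].
Applying x(0)=4, y(0)=2 gives K_1=4, K_2=10.

x(t) = 10te^(-4t) + 4e^(-4t), y(t) = -20te^(-4t) + 2e^(-4t)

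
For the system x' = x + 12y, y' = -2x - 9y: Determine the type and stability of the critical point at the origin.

A = [[1,12],[-2,-9]]; det(A-λI) = λ^2 + 8λ + 15.
λ = -3, -5: both negative.

stable node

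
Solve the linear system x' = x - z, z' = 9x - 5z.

Coefficient matrix A = [[1, -1], [9, -5]].
Characteristic polynomial det(A - λI) = λ^2 + 4λ + 4 = 0.
Single eigenvalue λ = -2 with algebraic multiplicity 2.
Eigenvector v = (-1,-3); generalized eigenvector w with (A-λI)w=v is (0,1).
General solution: e^(-2t)[C_1·v + C_2·(t·v + w)].

x(t) = -C_1e^(-2t) - C_2te^(-2t), z(t) = -3C_1e^(-2t) - 3C_2te^(-2t) + C_2e^(-2t)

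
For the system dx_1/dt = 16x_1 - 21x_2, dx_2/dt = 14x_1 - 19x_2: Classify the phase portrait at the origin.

A = [[16,-21],[14,-19]]; det(A-λI) = λ^2 + 3λ - 10.
λ = 2, -5: opposite signs.

saddle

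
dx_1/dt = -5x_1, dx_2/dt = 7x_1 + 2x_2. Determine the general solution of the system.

Coefficient matrix A = [[-5, 0], [7, 2]].
Characteristic polynomial det(A - λI) = λ^2 + 3λ - 10 = 0.
Eigenvalues λ = 2, -5.
For λ=2: (A-λI) row 1 is [-7, 0], so an eigenvector is (0, 1).
For λ=-5: (A-λI) row 2 is [7, 7], so an eigenvector is (-1, 1).
General solution: K_1e^(2t)(0,1) + K_2e^(-5t)(-1,1).

x_1(t) = -K_2e^(-5t), x_2(t) = K_1e^(2t) + K_2e^(-5t)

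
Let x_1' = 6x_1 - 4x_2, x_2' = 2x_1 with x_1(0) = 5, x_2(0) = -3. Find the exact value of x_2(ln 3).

A = [[6,-4],[2,0]]; eigenvalues λ = 2, 4.
Eigenvectors: (-1,-1) for λ=2, (-2,-1) for λ=4.
From the initial condition, c_1 = 11, c_2 = -8.
x_2(ln 3) = (11)(3^2)(-1) + (-8)(3^4)(-1) = 549.

549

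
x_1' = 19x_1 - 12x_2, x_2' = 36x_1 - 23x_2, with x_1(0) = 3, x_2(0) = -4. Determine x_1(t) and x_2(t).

x_1(t) = 20e^(t) - 17e^(-5t), x_2(t) = 30e^(t) - 34e^(-5t)

Coefficient matrix A = [[19, -12], [36, -23]].
Characteristic polynomial det(A - λI) = λ^2 + 4λ - 5 = 0.
Eigenvalues λ = 1, -5.
For λ=1: (A-λI) row 1 is [18, -12], so an eigenvector is (2, 3).
For λ=-5: (A-λI) row 1 is [24, -12], so an eigenvector is (1, 2).
General solution: K_1e^(t)(2,3) + K_2e^(-5t)(1,2).
Applying x_1(0)=3, x_2(0)=-4 gives K_1=10, K_2=-17.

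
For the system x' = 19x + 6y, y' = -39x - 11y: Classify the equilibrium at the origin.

A = [[19,6],[-39,-11]]; det(A-λI) = λ^2 - 8λ + 25.
λ = 4 ± 3i: positive real part.

unstable spiral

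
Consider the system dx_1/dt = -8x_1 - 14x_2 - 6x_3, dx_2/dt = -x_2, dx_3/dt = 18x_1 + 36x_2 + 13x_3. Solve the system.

x_1(t) = C_1e^(4t) - 2C_2e^(-t) + 2C_3e^(t), x_2(t) = C_2e^(-t), x_3(t) = -2C_1e^(4t) - 3C_3e^(t)

Coefficient matrix A = [[-8, -14, -6], [0, -1, 0], [18, 36, 13]].
det(A - λI) = 0 gives eigenvalues λ = 4, -1, 1.
For λ=4: eigenvector (1,0,-2).
For λ=-1: eigenvector (-2,1,0).
For λ=1: eigenvector (2,0,-3).
General solution: C_1e^(4t)(1,0,-2) + C_2e^(-t)(-2,1,0) + C_3e^(t)(2,0,-3).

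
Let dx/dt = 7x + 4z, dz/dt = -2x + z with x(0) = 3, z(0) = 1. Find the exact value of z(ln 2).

-88

A = [[7,4],[-2,1]]; eigenvalues λ = 3, 5.
Eigenvectors: (1,-1) for λ=3, (-2,1) for λ=5.
From the initial condition, c_1 = -5, c_2 = -4.
z(ln 2) = (-5)(2^3)(-1) + (-4)(2^5)(1) = -88.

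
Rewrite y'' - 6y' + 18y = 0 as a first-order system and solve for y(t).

Let x_1 = y, x_2 = y'. Then x_1' = x_2 and x_2' = -18x_1 + 6x_2.
A = [[0,1],[-18,6]]; det(A-λI) = λ^2 - 6λ + 18.
Eigenvalues λ = 3 ± 3i.

y(t) = c_1e^(3t)cos(3t) + c_2e^(3t)sin(3t)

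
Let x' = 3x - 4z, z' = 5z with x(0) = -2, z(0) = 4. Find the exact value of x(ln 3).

A = [[3,-4],[0,5]]; eigenvalues λ = 3, 5.
Eigenvectors: (1,0) for λ=3, (2,-1) for λ=5.
From the initial condition, c_1 = 6, c_2 = -4.
x(ln 3) = (6)(3^3)(1) + (-4)(3^5)(2) = -1782.

-1782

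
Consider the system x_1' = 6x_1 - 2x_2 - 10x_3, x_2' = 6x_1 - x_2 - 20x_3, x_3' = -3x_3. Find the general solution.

x_1(t) = 2C_1e^(-3t) - 2C_2e^(3t) + C_3e^(2t), x_2(t) = 4C_1e^(-3t) - 3C_2e^(3t) + 2C_3e^(2t), x_3(t) = C_1e^(-3t)

Coefficient matrix A = [[6, -2, -10], [6, -1, -20], [0, 0, -3]].
det(A - λI) = 0 gives eigenvalues λ = -3, 3, 2.
For λ=-3: eigenvector (2,4,1).
For λ=3: eigenvector (-2,-3,0).
For λ=2: eigenvector (1,2,0).
General solution: C_1e^(-3t)(2,4,1) + C_2e^(3t)(-2,-3,0) + C_3e^(2t)(1,2,0).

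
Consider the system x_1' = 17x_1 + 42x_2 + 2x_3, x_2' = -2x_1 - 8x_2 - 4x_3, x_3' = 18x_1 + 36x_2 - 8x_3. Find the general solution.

Coefficient matrix A = [[17, 42, 2], [-2, -8, -4], [18, 36, -8]].
det(A - λI) = 0 gives eigenvalues λ = 1, 4, -4.
For λ=1: eigenvector (5,-2,2).
For λ=4: eigenvector (-6,2,-3).
For λ=-4: eigenvector (-2,1,0).
General solution: c_1e^(t)(5,-2,2) + c_2e^(4t)(-6,2,-3) + c_3e^(-4t)(-2,1,0).

x_1(t) = 5c_1e^(t) - 6c_2e^(4t) - 2c_3e^(-4t), x_2(t) = -2c_1e^(t) + 2c_2e^(4t) + c_3e^(-4t), x_3(t) = 2c_1e^(t) - 3c_2e^(4t)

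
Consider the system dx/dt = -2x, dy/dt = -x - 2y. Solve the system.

x(t) = C_2e^(-2t), y(t) = -C_1e^(-2t) - C_2te^(-2t) + 3C_2e^(-2t)

Coefficient matrix A = [[-2, 0], [-1, -2]].
Characteristic polynomial det(A - λI) = λ^2 + 4λ + 4 = 0.
Single eigenvalue λ = -2 with algebraic multiplicity 2.
Eigenvector v = (0,-1); generalized eigenvector w with (A-λI)w=v is (1,3).
General solution: e^(-2t)[C_1·v + C_2·(t·v + w)].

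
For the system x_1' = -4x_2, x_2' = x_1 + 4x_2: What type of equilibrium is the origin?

unstable improper node

A = [[0,-4],[1,4]]; det(A-λI) = λ^2 - 4λ + 4.
repeated λ = 2 with a single eigenvector.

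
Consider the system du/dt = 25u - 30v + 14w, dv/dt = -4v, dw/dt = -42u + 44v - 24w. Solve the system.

Coefficient matrix A = [[25, -30, 14], [0, -4, 0], [-42, 44, -24]].
det(A - λI) = 0 gives eigenvalues λ = -3, 4, -4.
For λ=-3: eigenvector (1,0,-2).
For λ=4: eigenvector (2,0,-3).
For λ=-4: eigenvector (2,1,-2).
General solution: C_1e^(-3t)(1,0,-2) + C_2e^(4t)(2,0,-3) + C_3e^(-4t)(2,1,-2).

u(t) = C_1e^(-3t) + 2C_2e^(4t) + 2C_3e^(-4t), v(t) = C_3e^(-4t), w(t) = -2C_1e^(-3t) - 3C_2e^(4t) - 2C_3e^(-4t)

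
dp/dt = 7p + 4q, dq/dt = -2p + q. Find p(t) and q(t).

p(t) = 2c_1e^(5t) + c_2e^(3t), q(t) = -c_1e^(5t) - c_2e^(3t)

Coefficient matrix A = [[7, 4], [-2, 1]].
Characteristic polynomial det(A - λI) = λ^2 - 8λ + 15 = 0.
Eigenvalues λ = 5, 3.
For λ=5: (A-λI) row 1 is [2, 4], so an eigenvector is (2, -1).
For λ=3: (A-λI) row 1 is [4, 4], so an eigenvector is (1, -1).
General solution: c_1e^(5t)(2,-1) + c_2e^(3t)(1,-1).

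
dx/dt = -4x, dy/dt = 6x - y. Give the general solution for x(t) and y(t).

Coefficient matrix A = [[-4, 0], [6, -1]].
Characteristic polynomial det(A - λI) = λ^2 + 5λ + 4 = 0.
Eigenvalues λ = -4, -1.
For λ=-4: (A-λI) row 2 is [6, 3], so an eigenvector is (-1, 2).
For λ=-1: (A-λI) row 1 is [-3, 0], so an eigenvector is (0, -1).
General solution: c_1e^(-4t)(-1,2) + c_2e^(-t)(0,-1).

x(t) = -c_1e^(-4t), y(t) = 2c_1e^(-4t) - c_2e^(-t)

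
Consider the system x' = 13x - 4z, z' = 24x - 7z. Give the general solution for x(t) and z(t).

x(t) = -c_1e^(t) - c_2e^(5t), z(t) = -3c_1e^(t) - 2c_2e^(5t)

Coefficient matrix A = [[13, -4], [24, -7]].
Characteristic polynomial det(A - λI) = λ^2 - 6λ + 5 = 0.
Eigenvalues λ = 1, 5.
For λ=1: (A-λI) row 1 is [12, -4], so an eigenvector is (-1, -3).
For λ=5: (A-λI) row 1 is [8, -4], so an eigenvector is (-1, -2).
General solution: c_1e^(t)(-1,-3) + c_2e^(5t)(-1,-2).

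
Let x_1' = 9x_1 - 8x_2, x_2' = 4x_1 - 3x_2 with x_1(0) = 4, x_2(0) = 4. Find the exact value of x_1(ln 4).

A = [[9,-8],[4,-3]]; eigenvalues λ = 5, 1.
Eigenvectors: (2,1) for λ=5, (-1,-1) for λ=1.
From the initial condition, c_1 = 0, c_2 = -4.
x_1(ln 4) = (0)(4^5)(2) + (-4)(4^1)(-1) = 16.

16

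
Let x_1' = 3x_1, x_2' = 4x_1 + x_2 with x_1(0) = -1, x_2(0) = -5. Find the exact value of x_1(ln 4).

A = [[3,0],[4,1]]; eigenvalues λ = 3, 1.
Eigenvectors: (1,2) for λ=3, (0,1) for λ=1.
From the initial condition, c_1 = -1, c_2 = -3.
x_1(ln 4) = (-1)(4^3)(1) + (-3)(4^1)(0) = -64.

-64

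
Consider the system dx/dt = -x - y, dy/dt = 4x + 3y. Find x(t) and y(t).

x(t) = -K_1e^(t) - K_2te^(t), y(t) = 2K_1e^(t) + 2K_2te^(t) + K_2e^(t)

Coefficient matrix A = [[-1, -1], [4, 3]].
Characteristic polynomial det(A - λI) = λ^2 - 2λ + 1 = 0.
Single eigenvalue λ = 1 with algebraic multiplicity 2.
Eigenvector v = (-1,2); generalized eigenvector w with (A-λI)w=v is (0,1).
General solution: e^(t)[K_1·v + K_2·(t·v + w)].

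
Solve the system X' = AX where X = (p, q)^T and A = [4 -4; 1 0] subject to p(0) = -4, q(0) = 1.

p(t) = -12te^(2t) - 4e^(2t), q(t) = -6te^(2t) + e^(2t)

Coefficient matrix A = [[4, -4], [1, 0]].
Characteristic polynomial det(A - λI) = λ^2 - 4λ + 4 = 0.
Single eigenvalue λ = 2 with algebraic multiplicity 2.
Eigenvector v = (2,1); generalized eigenvector w with (A-λI)w=v is (1,0).
General solution: e^(2t)[C_1·v + C_2·(t·v + w)].
Applying p(0)=-4, q(0)=1 gives C_1=1, C_2=-6.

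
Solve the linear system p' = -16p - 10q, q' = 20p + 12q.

Coefficient matrix A = [[-16, -10], [20, 12]].
Characteristic polynomial det(A - λI) = λ^2 + 4λ + 8 = 0.
Eigenvalues λ = -2 ± 2i (complex conjugate pair).
For λ=-2+2i: an eigenvector is (-2,3) - i(-1,1) = (-2 + i, 3 - i).
A real fundamental pair from Re and Im of e^((-2+2i)t)v: X_1 = e^(-2t)(cos(2t)·(-2,3) + sin(2t)·(-1,1)), X_2 = e^(-2t)(sin(2t)·(-2,3) - cos(2t)·(-1,1)).
General solution: c_1X_1 + c_2X_2.

p(t) = -c_1e^(-2t)sin(2t) - 2c_1e^(-2t)cos(2t) - 2c_2e^(-2t)sin(2t) + c_2e^(-2t)cos(2t), q(t) = c_1e^(-2t)sin(2t) + 3c_1e^(-2t)cos(2t) + 3c_2e^(-2t)sin(2t) - c_2e^(-2t)cos(2t)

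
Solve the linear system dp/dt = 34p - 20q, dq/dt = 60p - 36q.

p(t) = -c_1e^(-6t) - 2c_2e^(4t), q(t) = -2c_1e^(-6t) - 3c_2e^(4t)

Coefficient matrix A = [[34, -20], [60, -36]].
Characteristic polynomial det(A - λI) = λ^2 + 2λ - 24 = 0.
Eigenvalues λ = -6, 4.
For λ=-6: (A-λI) row 1 is [40, -20], so an eigenvector is (-1, -2).
For λ=4: (A-λI) row 1 is [30, -20], so an eigenvector is (-2, -3).
General solution: c_1e^(-6t)(-1,-2) + c_2e^(4t)(-2,-3).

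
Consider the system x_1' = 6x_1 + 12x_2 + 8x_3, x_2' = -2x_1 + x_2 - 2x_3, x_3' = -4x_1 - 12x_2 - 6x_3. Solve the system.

x_1(t) = 4K_1e^(t) - 4K_2e^(2t) - K_3e^(-2t), x_2(t) = K_1e^(t) - 2K_2e^(2t), x_3(t) = -4K_1e^(t) + 5K_2e^(2t) + K_3e^(-2t)

Coefficient matrix A = [[6, 12, 8], [-2, 1, -2], [-4, -12, -6]].
det(A - λI) = 0 gives eigenvalues λ = 1, 2, -2.
For λ=1: eigenvector (4,1,-4).
For λ=2: eigenvector (-4,-2,5).
For λ=-2: eigenvector (-1,0,1).
General solution: K_1e^(t)(4,1,-4) + K_2e^(2t)(-4,-2,5) + K_3e^(-2t)(-1,0,1).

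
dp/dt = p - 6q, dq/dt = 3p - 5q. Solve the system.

p(t) = -c_1e^(-2t)sin(3t) + c_1e^(-2t)cos(3t) + c_2e^(-2t)sin(3t) + c_2e^(-2t)cos(3t), q(t) = c_1e^(-2t)cos(3t) + c_2e^(-2t)sin(3t)

Coefficient matrix A = [[1, -6], [3, -5]].
Characteristic polynomial det(A - λI) = λ^2 + 4λ + 13 = 0.
Eigenvalues λ = -2 ± 3i (complex conjugate pair).
For λ=-2+3i: an eigenvector is (1,1) - i(-1,0) = (1 + i, 1).
A real fundamental pair from Re and Im of e^((-2+3i)t)v: X_1 = e^(-2t)(cos(3t)·(1,1) + sin(3t)·(-1,0)), X_2 = e^(-2t)(sin(3t)·(1,1) - cos(3t)·(-1,0)).
General solution: c_1X_1 + c_2X_2.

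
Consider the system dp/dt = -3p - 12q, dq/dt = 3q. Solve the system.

p(t) = -C_1e^(-3t) + 2C_2e^(3t), q(t) = -C_2e^(3t)

Coefficient matrix A = [[-3, -12], [0, 3]].
Characteristic polynomial det(A - λI) = λ^2 - 9 = 0.
Eigenvalues λ = -3, 3.
For λ=-3: (A-λI) row 1 is [0, -12], so an eigenvector is (-1, 0).
For λ=3: (A-λI) row 1 is [-6, -12], so an eigenvector is (2, -1).
General solution: C_1e^(-3t)(-1,0) + C_2e^(3t)(2,-1).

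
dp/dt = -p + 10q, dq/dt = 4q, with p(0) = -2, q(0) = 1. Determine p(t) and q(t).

p(t) = 2e^(4t) - 4e^(-t), q(t) = e^(4t)

Coefficient matrix A = [[-1, 10], [0, 4]].
Characteristic polynomial det(A - λI) = λ^2 - 3λ - 4 = 0.
Eigenvalues λ = -1, 4.
For λ=-1: (A-λI) row 1 is [0, 10], so an eigenvector is (1, 0).
For λ=4: (A-λI) row 1 is [-5, 10], so an eigenvector is (-2, -1).
General solution: K_1e^(-t)(1,0) + K_2e^(4t)(-2,-1).
Applying p(0)=-2, q(0)=1 gives K_1=-4, K_2=-1.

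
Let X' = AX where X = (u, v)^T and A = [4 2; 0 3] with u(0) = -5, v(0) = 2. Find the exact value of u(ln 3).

A = [[4,2],[0,3]]; eigenvalues λ = 4, 3.
Eigenvectors: (-1,0) for λ=4, (-2,1) for λ=3.
From the initial condition, c_1 = 1, c_2 = 2.
u(ln 3) = (1)(3^4)(-1) + (2)(3^3)(-2) = -189.

-189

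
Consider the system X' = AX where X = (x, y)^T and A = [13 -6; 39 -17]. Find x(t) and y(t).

x(t) = C_1e^(-2t)sin(3t) + C_1e^(-2t)cos(3t) + C_2e^(-2t)sin(3t) - C_2e^(-2t)cos(3t), y(t) = 3C_1e^(-2t)sin(3t) + 2C_1e^(-2t)cos(3t) + 2C_2e^(-2t)sin(3t) - 3C_2e^(-2t)cos(3t)

Coefficient matrix A = [[13, -6], [39, -17]].
Characteristic polynomial det(A - λI) = λ^2 + 4λ + 13 = 0.
Eigenvalues λ = -2 ± 3i (complex conjugate pair).
For λ=-2+3i: an eigenvector is (1,2) - i(1,3) = (1 - i, 2 - 3i).
A real fundamental pair from Re and Im of e^((-2+3i)t)v: X_1 = e^(-2t)(cos(3t)·(1,2) + sin(3t)·(1,3)), X_2 = e^(-2t)(sin(3t)·(1,2) - cos(3t)·(1,3)).
General solution: C_1X_1 + C_2X_2.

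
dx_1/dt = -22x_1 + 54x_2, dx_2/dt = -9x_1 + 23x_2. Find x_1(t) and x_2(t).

Coefficient matrix A = [[-22, 54], [-9, 23]].
Characteristic polynomial det(A - λI) = λ^2 - λ - 20 = 0.
Eigenvalues λ = 5, -4.
For λ=5: (A-λI) row 1 is [-27, 54], so an eigenvector is (2, 1).
For λ=-4: (A-λI) row 1 is [-18, 54], so an eigenvector is (3, 1).
General solution: C_1e^(5t)(2,1) + C_2e^(-4t)(3,1).

x_1(t) = 2C_1e^(5t) + 3C_2e^(-4t), x_2(t) = C_1e^(5t) + C_2e^(-4t)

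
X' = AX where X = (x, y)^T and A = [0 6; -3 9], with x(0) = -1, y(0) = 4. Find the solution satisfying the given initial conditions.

Coefficient matrix A = [[0, 6], [-3, 9]].
Characteristic polynomial det(A - λI) = λ^2 - 9λ + 18 = 0.
Eigenvalues λ = 3, 6.
For λ=3: (A-λI) row 1 is [-3, 6], so an eigenvector is (2, 1).
For λ=6: (A-λI) row 1 is [-6, 6], so an eigenvector is (-1, -1).
General solution: K_1e^(3t)(2,1) + K_2e^(6t)(-1,-1).
Applying x(0)=-1, y(0)=4 gives K_1=-5, K_2=-9.

x(t) = 9e^(6t) - 10e^(3t), y(t) = 9e^(6t) - 5e^(3t)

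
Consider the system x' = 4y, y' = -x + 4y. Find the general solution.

x(t) = -2C_1e^(2t) - 2C_2te^(2t) + C_2e^(2t), y(t) = -C_1e^(2t) - C_2te^(2t)

Coefficient matrix A = [[0, 4], [-1, 4]].
Characteristic polynomial det(A - λI) = λ^2 - 4λ + 4 = 0.
Single eigenvalue λ = 2 with algebraic multiplicity 2.
Eigenvector v = (-2,-1); generalized eigenvector w with (A-λI)w=v is (1,0).
General solution: e^(2t)[C_1·v + C_2·(t·v + w)].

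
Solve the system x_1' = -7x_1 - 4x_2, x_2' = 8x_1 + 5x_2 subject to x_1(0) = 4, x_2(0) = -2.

x_1(t) = -2e^(t) + 6e^(-3t), x_2(t) = 4e^(t) - 6e^(-3t)

Coefficient matrix A = [[-7, -4], [8, 5]].
Characteristic polynomial det(A - λI) = λ^2 + 2λ - 3 = 0.
Eigenvalues λ = -3, 1.
For λ=-3: (A-λI) row 1 is [-4, -4], so an eigenvector is (-1, 1).
For λ=1: (A-λI) row 1 is [-8, -4], so an eigenvector is (1, -2).
General solution: c_1e^(-3t)(-1,1) + c_2e^(t)(1,-2).
Applying x_1(0)=4, x_2(0)=-2 gives c_1=-6, c_2=-2.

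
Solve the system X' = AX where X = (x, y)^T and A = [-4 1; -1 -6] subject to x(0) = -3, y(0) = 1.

x(t) = -2te^(-5t) - 3e^(-5t), y(t) = 2te^(-5t) + e^(-5t)

Coefficient matrix A = [[-4, 1], [-1, -6]].
Characteristic polynomial det(A - λI) = λ^2 + 10λ + 25 = 0.
Single eigenvalue λ = -5 with algebraic multiplicity 2.
Eigenvector v = (-1,1); generalized eigenvector w with (A-λI)w=v is (0,-1).
General solution: e^(-5t)[C_1·v + C_2·(t·v + w)].
Applying x(0)=-3, y(0)=1 gives C_1=3, C_2=2.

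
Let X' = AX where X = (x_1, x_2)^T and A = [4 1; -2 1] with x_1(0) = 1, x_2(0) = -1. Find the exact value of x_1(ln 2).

A = [[4,1],[-2,1]]; eigenvalues λ = 2, 3.
Eigenvectors: (-1,2) for λ=2, (-1,1) for λ=3.
From the initial condition, c_1 = 0, c_2 = -1.
x_1(ln 2) = (0)(2^2)(-1) + (-1)(2^3)(-1) = 8.

8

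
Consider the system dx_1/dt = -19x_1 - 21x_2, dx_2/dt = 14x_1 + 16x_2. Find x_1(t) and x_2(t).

Coefficient matrix A = [[-19, -21], [14, 16]].
Characteristic polynomial det(A - λI) = λ^2 + 3λ - 10 = 0.
Eigenvalues λ = -5, 2.
For λ=-5: (A-λI) row 1 is [-14, -21], so an eigenvector is (3, -2).
For λ=2: (A-λI) row 1 is [-21, -21], so an eigenvector is (-1, 1).
General solution: C_1e^(-5t)(3,-2) + C_2e^(2t)(-1,1).

x_1(t) = 3C_1e^(-5t) - C_2e^(2t), x_2(t) = -2C_1e^(-5t) + C_2e^(2t)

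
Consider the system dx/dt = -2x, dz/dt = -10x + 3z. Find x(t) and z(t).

x(t) = -c_1e^(-2t), z(t) = -2c_1e^(-2t) - c_2e^(3t)

Coefficient matrix A = [[-2, 0], [-10, 3]].
Characteristic polynomial det(A - λI) = λ^2 - λ - 6 = 0.
Eigenvalues λ = -2, 3.
For λ=-2: (A-λI) row 2 is [-10, 5], so an eigenvector is (-1, -2).
For λ=3: (A-λI) row 1 is [-5, 0], so an eigenvector is (0, -1).
General solution: c_1e^(-2t)(-1,-2) + c_2e^(3t)(0,-1).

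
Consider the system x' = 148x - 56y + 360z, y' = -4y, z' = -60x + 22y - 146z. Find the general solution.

x(t) = -12K_1e^(-2t) - 2K_2e^(-4t) + 5K_3e^(4t), y(t) = K_2e^(-4t), z(t) = 5K_1e^(-2t) + K_2e^(-4t) - 2K_3e^(4t)

Coefficient matrix A = [[148, -56, 360], [0, -4, 0], [-60, 22, -146]].
det(A - λI) = 0 gives eigenvalues λ = -2, -4, 4.
For λ=-2: eigenvector (-12,0,5).
For λ=-4: eigenvector (-2,1,1).
For λ=4: eigenvector (5,0,-2).
General solution: K_1e^(-2t)(-12,0,5) + K_2e^(-4t)(-2,1,1) + K_3e^(4t)(5,0,-2).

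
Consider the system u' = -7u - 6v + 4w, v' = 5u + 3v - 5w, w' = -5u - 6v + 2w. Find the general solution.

u(t) = 2C_1e^(-2t) + C_2e^(-3t) + C_3e^(3t), v(t) = -C_1e^(-2t) - C_3e^(3t), w(t) = C_1e^(-2t) + C_2e^(-3t) + C_3e^(3t)

Coefficient matrix A = [[-7, -6, 4], [5, 3, -5], [-5, -6, 2]].
det(A - λI) = 0 gives eigenvalues λ = -2, -3, 3.
For λ=-2: eigenvector (2,-1,1).
For λ=-3: eigenvector (1,0,1).
For λ=3: eigenvector (1,-1,1).
General solution: C_1e^(-2t)(2,-1,1) + C_2e^(-3t)(1,0,1) + C_3e^(3t)(1,-1,1).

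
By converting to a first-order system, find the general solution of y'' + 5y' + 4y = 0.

Let x_1 = y, x_2 = y'. Then x_1' = x_2 and x_2' = -4x_1 - 5x_2.
A = [[0,1],[-4,-5]]; det(A-λI) = λ^2 + 5λ + 4.
Eigenvalues λ = -1, -4 with eigenvectors (1,-1), (1,-4).

y(t) = c_1e^(-t) + c_2e^(-4t)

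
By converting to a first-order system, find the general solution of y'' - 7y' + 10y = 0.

y(t) = K_1e^(2t) + K_2e^(5t)

Let x_1 = y, x_2 = y'. Then x_1' = x_2 and x_2' = -10x_1 + 7x_2.
A = [[0,1],[-10,7]]; det(A-λI) = λ^2 - 7λ + 10.
Eigenvalues λ = 2, 5 with eigenvectors (1,2), (1,5).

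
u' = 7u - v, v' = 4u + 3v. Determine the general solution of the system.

Coefficient matrix A = [[7, -1], [4, 3]].
Characteristic polynomial det(A - λI) = λ^2 - 10λ + 25 = 0.
Single eigenvalue λ = 5 with algebraic multiplicity 2.
Eigenvector v = (-1,-2); generalized eigenvector w with (A-λI)w=v is (-2,-3).
General solution: e^(5t)[C_1·v + C_2·(t·v + w)].

u(t) = -C_1e^(5t) - C_2te^(5t) - 2C_2e^(5t), v(t) = -2C_1e^(5t) - 2C_2te^(5t) - 3C_2e^(5t)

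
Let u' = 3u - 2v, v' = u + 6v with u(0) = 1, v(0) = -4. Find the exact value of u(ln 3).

1215

A = [[3,-2],[1,6]]; eigenvalues λ = 4, 5.
Eigenvectors: (-2,1) for λ=4, (-1,1) for λ=5.
From the initial condition, c_1 = 3, c_2 = -7.
u(ln 3) = (3)(3^4)(-2) + (-7)(3^5)(-1) = 1215.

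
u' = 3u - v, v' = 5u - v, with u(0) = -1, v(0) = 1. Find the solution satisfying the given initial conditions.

Coefficient matrix A = [[3, -1], [5, -1]].
Characteristic polynomial det(A - λI) = λ^2 - 2λ + 2 = 0.
Eigenvalues λ = 1 ± i (complex conjugate pair).
For λ=1+i: an eigenvector is (1,2) - i(0,1) = (1, 2 - i).
A real fundamental pair from Re and Im of e^((1+i)t)v: X_1 = e^(t)(cos(t)·(1,2) + sin(t)·(0,1)), X_2 = e^(t)(sin(t)·(1,2) - cos(t)·(0,1)).
General solution: c_1X_1 + c_2X_2.
Applying u(0)=-1, v(0)=1 gives c_1=-1, c_2=-3.

u(t) = -3e^(t)sin(t) - e^(t)cos(t), v(t) = -7e^(t)sin(t) + e^(t)cos(t)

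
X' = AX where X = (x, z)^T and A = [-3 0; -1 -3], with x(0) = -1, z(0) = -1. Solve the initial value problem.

x(t) = -e^(-3t), z(t) = te^(-3t) - e^(-3t)

Coefficient matrix A = [[-3, 0], [-1, -3]].
Characteristic polynomial det(A - λI) = λ^2 + 6λ + 9 = 0.
Single eigenvalue λ = -3 with algebraic multiplicity 2.
Eigenvector v = (0,-1); generalized eigenvector w with (A-λI)w=v is (1,-1).
General solution: e^(-3t)[c_1·v + c_2·(t·v + w)].
Applying x(0)=-1, z(0)=-1 gives c_1=2, c_2=-1.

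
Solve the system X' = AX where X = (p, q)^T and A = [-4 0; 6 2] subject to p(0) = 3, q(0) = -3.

p(t) = 3e^(-4t), q(t) = -3e^(-4t)

Coefficient matrix A = [[-4, 0], [6, 2]].
Characteristic polynomial det(A - λI) = λ^2 + 2λ - 8 = 0.
Eigenvalues λ = 2, -4.
For λ=2: (A-λI) row 1 is [-6, 0], so an eigenvector is (0, 1).
For λ=-4: (A-λI) row 2 is [6, 6], so an eigenvector is (1, -1).
General solution: K_1e^(2t)(0,1) + K_2e^(-4t)(1,-1).
Applying p(0)=3, q(0)=-3 gives K_1=0, K_2=3.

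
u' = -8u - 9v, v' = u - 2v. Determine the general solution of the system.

u(t) = -3K_1e^(-5t) - 3K_2te^(-5t) - 2K_2e^(-5t), v(t) = K_1e^(-5t) + K_2te^(-5t) + K_2e^(-5t)

Coefficient matrix A = [[-8, -9], [1, -2]].
Characteristic polynomial det(A - λI) = λ^2 + 10λ + 25 = 0.
Single eigenvalue λ = -5 with algebraic multiplicity 2.
Eigenvector v = (-3,1); generalized eigenvector w with (A-λI)w=v is (-2,1).
General solution: e^(-5t)[K_1·v + K_2·(t·v + w)].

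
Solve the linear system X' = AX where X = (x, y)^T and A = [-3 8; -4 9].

x(t) = 2c_1e^(t) - c_2e^(5t), y(t) = c_1e^(t) - c_2e^(5t)

Coefficient matrix A = [[-3, 8], [-4, 9]].
Characteristic polynomial det(A - λI) = λ^2 - 6λ + 5 = 0.
Eigenvalues λ = 1, 5.
For λ=1: (A-λI) row 1 is [-4, 8], so an eigenvector is (2, 1).
For λ=5: (A-λI) row 1 is [-8, 8], so an eigenvector is (-1, -1).
General solution: c_1e^(t)(2,1) + c_2e^(5t)(-1,-1).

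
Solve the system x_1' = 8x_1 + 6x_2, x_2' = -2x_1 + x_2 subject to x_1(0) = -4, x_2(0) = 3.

Coefficient matrix A = [[8, 6], [-2, 1]].
Characteristic polynomial det(A - λI) = λ^2 - 9λ + 20 = 0.
Eigenvalues λ = 4, 5.
For λ=4: (A-λI) row 1 is [4, 6], so an eigenvector is (3, -2).
For λ=5: (A-λI) row 1 is [3, 6], so an eigenvector is (-2, 1).
General solution: K_1e^(4t)(3,-2) + K_2e^(5t)(-2,1).
Applying x_1(0)=-4, x_2(0)=3 gives K_1=-2, K_2=-1.

x_1(t) = 2e^(5t) - 6e^(4t), x_2(t) = -e^(5t) + 4e^(4t)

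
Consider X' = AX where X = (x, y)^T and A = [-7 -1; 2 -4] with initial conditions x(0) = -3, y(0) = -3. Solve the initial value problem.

Coefficient matrix A = [[-7, -1], [2, -4]].
Characteristic polynomial det(A - λI) = λ^2 + 11λ + 30 = 0.
Eigenvalues λ = -6, -5.
For λ=-6: (A-λI) row 1 is [-1, -1], so an eigenvector is (-1, 1).
For λ=-5: (A-λI) row 1 is [-2, -1], so an eigenvector is (1, -2).
General solution: C_1e^(-6t)(-1,1) + C_2e^(-5t)(1,-2).
Applying x(0)=-3, y(0)=-3 gives C_1=9, C_2=6.

x(t) = 6e^(-5t) - 9e^(-6t), y(t) = -12e^(-5t) + 9e^(-6t)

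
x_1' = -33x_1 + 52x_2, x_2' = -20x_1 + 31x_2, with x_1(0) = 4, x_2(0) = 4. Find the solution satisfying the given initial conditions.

Coefficient matrix A = [[-33, 52], [-20, 31]].
Characteristic polynomial det(A - λI) = λ^2 + 2λ + 17 = 0.
Eigenvalues λ = -1 ± 4i (complex conjugate pair).
For λ=-1+4i: an eigenvector is (3,2) - i(2,1) = (3 - 2i, 2 - i).
A real fundamental pair from Re and Im of e^((-1+4i)t)v: X_1 = e^(-t)(cos(4t)·(3,2) + sin(4t)·(2,1)), X_2 = e^(-t)(sin(4t)·(3,2) - cos(4t)·(2,1)).
General solution: C_1X_1 + C_2X_2.
Applying x_1(0)=4, x_2(0)=4 gives C_1=4, C_2=4.

x_1(t) = 20e^(-t)sin(4t) + 4e^(-t)cos(4t), x_2(t) = 12e^(-t)sin(4t) + 4e^(-t)cos(4t)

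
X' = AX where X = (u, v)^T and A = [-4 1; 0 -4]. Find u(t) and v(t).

u(t) = -C_1e^(-4t) - C_2te^(-4t) + 2C_2e^(-4t), v(t) = -C_2e^(-4t)

Coefficient matrix A = [[-4, 1], [0, -4]].
Characteristic polynomial det(A - λI) = λ^2 + 8λ + 16 = 0.
Single eigenvalue λ = -4 with algebraic multiplicity 2.
Eigenvector v = (-1,0); generalized eigenvector w with (A-λI)w=v is (2,-1).
General solution: e^(-4t)[C_1·v + C_2·(t·v + w)].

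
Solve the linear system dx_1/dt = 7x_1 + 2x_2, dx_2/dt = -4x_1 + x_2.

Coefficient matrix A = [[7, 2], [-4, 1]].
Characteristic polynomial det(A - λI) = λ^2 - 8λ + 15 = 0.
Eigenvalues λ = 3, 5.
For λ=3: (A-λI) row 1 is [4, 2], so an eigenvector is (-1, 2).
For λ=5: (A-λI) row 1 is [2, 2], so an eigenvector is (-1, 1).
General solution: K_1e^(3t)(-1,2) + K_2e^(5t)(-1,1).

x_1(t) = -K_1e^(3t) - K_2e^(5t), x_2(t) = 2K_1e^(3t) + K_2e^(5t)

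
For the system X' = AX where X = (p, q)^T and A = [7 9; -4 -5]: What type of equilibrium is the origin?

unstable improper node

A = [[7,9],[-4,-5]]; det(A-λI) = λ^2 - 2λ + 1.
repeated λ = 1 with a single eigenvector.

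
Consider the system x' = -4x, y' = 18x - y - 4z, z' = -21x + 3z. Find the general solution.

x(t) = c_1e^(-4t), y(t) = -2c_1e^(-4t) - c_2e^(3t) + c_3e^(-t), z(t) = 3c_1e^(-4t) + c_2e^(3t)

Coefficient matrix A = [[-4, 0, 0], [18, -1, -4], [-21, 0, 3]].
det(A - λI) = 0 gives eigenvalues λ = -4, 3, -1.
For λ=-4: eigenvector (1,-2,3).
For λ=3: eigenvector (0,-1,1).
For λ=-1: eigenvector (0,1,0).
General solution: c_1e^(-4t)(1,-2,3) + c_2e^(3t)(0,-1,1) + c_3e^(-t)(0,1,0).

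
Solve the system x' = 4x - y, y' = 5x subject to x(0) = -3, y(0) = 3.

x(t) = -9e^(2t)sin(t) - 3e^(2t)cos(t), y(t) = -21e^(2t)sin(t) + 3e^(2t)cos(t)

Coefficient matrix A = [[4, -1], [5, 0]].
Characteristic polynomial det(A - λI) = λ^2 - 4λ + 5 = 0.
Eigenvalues λ = 2 ± i (complex conjugate pair).
For λ=2+i: an eigenvector is (-1,-2) - i(0,-1) = (-1, -2 + i).
A real fundamental pair from Re and Im of e^((2+i)t)v: X_1 = e^(2t)(cos(t)·(-1,-2) + sin(t)·(0,-1)), X_2 = e^(2t)(sin(t)·(-1,-2) - cos(t)·(0,-1)).
General solution: C_1X_1 + C_2X_2.
Applying x(0)=-3, y(0)=3 gives C_1=3, C_2=9.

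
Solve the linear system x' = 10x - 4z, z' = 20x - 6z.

x(t) = K_1e^(2t)sin(4t) - K_2e^(2t)cos(4t), z(t) = 2K_1e^(2t)sin(4t) - K_1e^(2t)cos(4t) - K_2e^(2t)sin(4t) - 2K_2e^(2t)cos(4t)

Coefficient matrix A = [[10, -4], [20, -6]].
Characteristic polynomial det(A - λI) = λ^2 - 4λ + 20 = 0.
Eigenvalues λ = 2 ± 4i (complex conjugate pair).
For λ=2+4i: an eigenvector is (0,-1) - i(1,2) = (0 - i, -1 - 2i).
A real fundamental pair from Re and Im of e^((2+4i)t)v: X_1 = e^(2t)(cos(4t)·(0,-1) + sin(4t)·(1,2)), X_2 = e^(2t)(sin(4t)·(0,-1) - cos(4t)·(1,2)).
General solution: K_1X_1 + K_2X_2.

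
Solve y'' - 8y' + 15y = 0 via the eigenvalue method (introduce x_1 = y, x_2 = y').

Let x_1 = y, x_2 = y'. Then x_1' = x_2 and x_2' = -15x_1 + 8x_2.
A = [[0,1],[-15,8]]; det(A-λI) = λ^2 - 8λ + 15.
Eigenvalues λ = 5, 3 with eigenvectors (1,5), (1,3).

y(t) = C_1e^(5t) + C_2e^(3t)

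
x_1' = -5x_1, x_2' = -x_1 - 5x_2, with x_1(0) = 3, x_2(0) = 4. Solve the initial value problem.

x_1(t) = 3e^(-5t), x_2(t) = -3te^(-5t) + 4e^(-5t)

Coefficient matrix A = [[-5, 0], [-1, -5]].
Characteristic polynomial det(A - λI) = λ^2 + 10λ + 25 = 0.
Single eigenvalue λ = -5 with algebraic multiplicity 2.
Eigenvector v = (0,-1); generalized eigenvector w with (A-λI)w=v is (1,-1).
General solution: e^(-5t)[K_1·v + K_2·(t·v + w)].
Applying x_1(0)=3, x_2(0)=4 gives K_1=-7, K_2=3.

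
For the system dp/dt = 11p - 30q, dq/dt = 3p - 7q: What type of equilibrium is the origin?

A = [[11,-30],[3,-7]]; det(A-λI) = λ^2 - 4λ + 13.
λ = 2 ± 3i: positive real part.

unstable spiral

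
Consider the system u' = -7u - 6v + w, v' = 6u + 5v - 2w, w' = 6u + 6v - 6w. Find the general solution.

u(t) = C_1e^(-t) + 2C_2e^(-3t) + C_3e^(-4t), v(t) = -C_1e^(-t) - C_2e^(-3t), w(t) = 2C_2e^(-3t) + 3C_3e^(-4t)

Coefficient matrix A = [[-7, -6, 1], [6, 5, -2], [6, 6, -6]].
det(A - λI) = 0 gives eigenvalues λ = -1, -3, -4.
For λ=-1: eigenvector (1,-1,0).
For λ=-3: eigenvector (2,-1,2).
For λ=-4: eigenvector (1,0,3).
General solution: C_1e^(-t)(1,-1,0) + C_2e^(-3t)(2,-1,2) + C_3e^(-4t)(1,0,3).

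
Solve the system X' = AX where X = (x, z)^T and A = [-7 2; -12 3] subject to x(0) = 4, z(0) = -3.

x(t) = -11e^(-t) + 15e^(-3t), z(t) = -33e^(-t) + 30e^(-3t)

Coefficient matrix A = [[-7, 2], [-12, 3]].
Characteristic polynomial det(A - λI) = λ^2 + 4λ + 3 = 0.
Eigenvalues λ = -3, -1.
For λ=-3: (A-λI) row 1 is [-4, 2], so an eigenvector is (1, 2).
For λ=-1: (A-λI) row 1 is [-6, 2], so an eigenvector is (1, 3).
General solution: c_1e^(-3t)(1,2) + c_2e^(-t)(1,3).
Applying x(0)=4, z(0)=-3 gives c_1=15, c_2=-11.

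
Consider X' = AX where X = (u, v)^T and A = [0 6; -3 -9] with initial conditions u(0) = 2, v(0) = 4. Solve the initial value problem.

Coefficient matrix A = [[0, 6], [-3, -9]].
Characteristic polynomial det(A - λI) = λ^2 + 9λ + 18 = 0.
Eigenvalues λ = -6, -3.
For λ=-6: (A-λI) row 1 is [6, 6], so an eigenvector is (-1, 1).
For λ=-3: (A-λI) row 1 is [3, 6], so an eigenvector is (2, -1).
General solution: c_1e^(-6t)(-1,1) + c_2e^(-3t)(2,-1).
Applying u(0)=2, v(0)=4 gives c_1=10, c_2=6.

u(t) = 12e^(-3t) - 10e^(-6t), v(t) = -6e^(-3t) + 10e^(-6t)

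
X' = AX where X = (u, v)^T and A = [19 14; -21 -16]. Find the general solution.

u(t) = -2c_1e^(-2t) - c_2e^(5t), v(t) = 3c_1e^(-2t) + c_2e^(5t)

Coefficient matrix A = [[19, 14], [-21, -16]].
Characteristic polynomial det(A - λI) = λ^2 - 3λ - 10 = 0.
Eigenvalues λ = -2, 5.
For λ=-2: (A-λI) row 1 is [21, 14], so an eigenvector is (-2, 3).
For λ=5: (A-λI) row 1 is [14, 14], so an eigenvector is (-1, 1).
General solution: c_1e^(-2t)(-2,3) + c_2e^(5t)(-1,1).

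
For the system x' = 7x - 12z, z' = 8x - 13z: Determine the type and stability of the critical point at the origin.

A = [[7,-12],[8,-13]]; det(A-λI) = λ^2 + 6λ + 5.
λ = -5, -1: both negative.

stable node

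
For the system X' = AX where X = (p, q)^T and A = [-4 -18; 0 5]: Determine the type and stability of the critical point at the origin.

saddle

A = [[-4,-18],[0,5]]; det(A-λI) = λ^2 - λ - 20.
λ = 5, -4: opposite signs.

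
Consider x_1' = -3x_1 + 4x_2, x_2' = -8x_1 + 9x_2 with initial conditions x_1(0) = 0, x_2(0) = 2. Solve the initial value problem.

x_1(t) = 2e^(5t) - 2e^(t), x_2(t) = 4e^(5t) - 2e^(t)

Coefficient matrix A = [[-3, 4], [-8, 9]].
Characteristic polynomial det(A - λI) = λ^2 - 6λ + 5 = 0.
Eigenvalues λ = 5, 1.
For λ=5: (A-λI) row 1 is [-8, 4], so an eigenvector is (1, 2).
For λ=1: (A-λI) row 1 is [-4, 4], so an eigenvector is (1, 1).
General solution: K_1e^(5t)(1,2) + K_2e^(t)(1,1).
Applying x_1(0)=0, x_2(0)=2 gives K_1=2, K_2=-2.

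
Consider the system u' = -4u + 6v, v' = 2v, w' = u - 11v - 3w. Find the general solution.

u(t) = K_1e^(-4t) + K_3e^(2t), v(t) = K_3e^(2t), w(t) = -K_1e^(-4t) + K_2e^(-3t) - 2K_3e^(2t)

Coefficient matrix A = [[-4, 6, 0], [0, 2, 0], [1, -11, -3]].
det(A - λI) = 0 gives eigenvalues λ = -4, -3, 2.
For λ=-4: eigenvector (1,0,-1).
For λ=-3: eigenvector (0,0,1).
For λ=2: eigenvector (1,1,-2).
General solution: K_1e^(-4t)(1,0,-1) + K_2e^(-3t)(0,0,1) + K_3e^(2t)(1,1,-2).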